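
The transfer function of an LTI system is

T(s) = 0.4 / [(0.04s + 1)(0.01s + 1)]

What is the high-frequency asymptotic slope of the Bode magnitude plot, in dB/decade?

-40 dB/decade

Each pole contributes −20 dB/decade at high frequency; each zero contributes +20 dB/decade.
Net: 0 zero(s) − 2 pole(s) → -40 dB/decade.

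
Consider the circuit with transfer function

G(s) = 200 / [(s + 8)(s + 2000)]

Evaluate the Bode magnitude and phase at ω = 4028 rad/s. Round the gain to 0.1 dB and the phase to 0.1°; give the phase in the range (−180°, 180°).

At s = jω = j4028:
pole (s+8): 8 + j4028 → |·| = √(8²+4028²) = √16224848 ≈ 4028, ∠ = arctan(4028/8) ≈ 89.89°
pole (s+2000): 2000 + j4028 → |·| = √(2000²+4028²) = √20224784 ≈ 4497.2, ∠ = arctan(4028/2000) ≈ 63.59°
|G| = 200 / 1.8115e+07 ≈ 1.1041e-05
Gain = 20 log₁₀(1.1041e-05) ≈ -99.14 dB
∠G = 0.00° − 153.48° = -153.48°

-99.1 dB, -153.5°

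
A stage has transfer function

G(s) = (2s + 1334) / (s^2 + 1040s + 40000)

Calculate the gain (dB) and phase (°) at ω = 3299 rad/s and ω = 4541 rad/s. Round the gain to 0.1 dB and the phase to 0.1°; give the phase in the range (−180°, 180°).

Substitute s = j3299:
Numerator: 2(j3299) + 1334 = 1334 + j6598
Denominator: (j3299)^2 + 1040(j3299) + 40000 = -10843401 + j3430960
|N| = √(1334² + 6598²) ≈ 6731.5, ∠N ≈ 78.57°
|D| = √(10843401² + 3430960²) ≈ 1.1373e+07, ∠D ≈ 162.44°
|G| = 6731.5 / 1.1373e+07 ≈ 0.00059188
Gain = 20 log₁₀(0.00059188) ≈ -64.56 dB
∠G = 78.57° − 162.44° = -83.87°

Substitute s = j4541:
Numerator: 2(j4541) + 1334 = 1334 + j9082
Denominator: (j4541)^2 + 1040(j4541) + 40000 = -20580681 + j4722640
|N| = √(1334² + 9082²) ≈ 9179.4, ∠N ≈ 81.64°
|D| = √(20580681² + 4722640²) ≈ 2.1116e+07, ∠D ≈ 167.08°
|G| = 9179.4 / 2.1116e+07 ≈ 0.00043471
Gain = 20 log₁₀(0.00043471) ≈ -67.24 dB
∠G = 81.64° − 167.08° = -85.44°

ω = 3299: -64.6 dB, -83.9°; ω = 4541: -67.2 dB, -85.4°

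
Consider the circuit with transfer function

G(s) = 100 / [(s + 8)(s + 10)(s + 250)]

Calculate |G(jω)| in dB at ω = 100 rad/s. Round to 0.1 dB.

-88.7 dB

At s = jω = j100:
pole (s+8): 8 + j100 → |·| = √(8²+100²) = √10064 ≈ 100.32, ∠ = arctan(100/8) ≈ 85.43°
pole (s+10): 10 + j100 → |·| = √(10²+100²) = √10100 ≈ 100.5, ∠ = arctan(100/10) ≈ 84.29°
pole (s+250): 250 + j100 → |·| = √(250²+100²) = √72500 ≈ 269.26, ∠ = arctan(100/250) ≈ 21.80°
|G| = 100 / 2.7147e+06 ≈ 3.6836e-05
Gain = 20 log₁₀(3.6836e-05) ≈ -88.67 dB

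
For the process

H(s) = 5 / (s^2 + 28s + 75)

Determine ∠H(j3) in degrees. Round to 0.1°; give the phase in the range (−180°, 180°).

Substitute s = j3:
Numerator: 5 = 5 + j0
Denominator: (j3)^2 + 28(j3) + 75 = 66 + j84
|N| = √(5² + 0²) ≈ 5, ∠N ≈ 0.00°
|D| = √(66² + 84²) ≈ 106.83, ∠D ≈ 51.84°
∠H = 0.00° − 51.84° = -51.84°

-51.8°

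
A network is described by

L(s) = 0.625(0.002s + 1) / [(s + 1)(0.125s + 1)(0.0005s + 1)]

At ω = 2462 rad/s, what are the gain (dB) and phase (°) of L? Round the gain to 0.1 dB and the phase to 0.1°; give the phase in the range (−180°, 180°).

-111.7 dB, -152.2°

At ω = 2462 rad/s:
zero (1 + j2462·0.002) = 1 + j4.924 → |·| ≈ 5.0245, ∠ ≈ 78.52°
pole (1 + j2462·1) = 1 + j2462 → |·| ≈ 2462, ∠ ≈ 89.98°
pole (1 + j2462·0.125) = 1 + j307.75 → |·| ≈ 307.75, ∠ ≈ 89.81°
pole (1 + j2462·0.0005) = 1 + j1.231 → |·| ≈ 1.586, ∠ ≈ 50.91°
|L| = 0.625 · 5.0245 / (2462 · 307.75 · 1.586) ≈ 2.6133e-06
Gain = 20 log₁₀(2.6133e-06) ≈ -111.66 dB
∠L = (78.52°) − (89.98° + 89.81° + 50.91°) = -152.18°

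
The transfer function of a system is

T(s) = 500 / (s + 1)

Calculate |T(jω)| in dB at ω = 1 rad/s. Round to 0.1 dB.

51.0 dB

At s = jω = j1:
pole (s+1): 1 + j1 → |·| = √(1²+1²) = √2 ≈ 1.4142, ∠ = arctan(1/1) ≈ 45.00°
|T| = 500 / 1.4142 ≈ 353.56
Gain = 20 log₁₀(353.56) ≈ 50.97 dB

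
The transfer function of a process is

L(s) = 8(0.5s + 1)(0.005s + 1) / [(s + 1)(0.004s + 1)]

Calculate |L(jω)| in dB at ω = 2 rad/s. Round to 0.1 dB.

14.1 dB

At ω = 2 rad/s:
zero (1 + j2·0.5) = 1 + j1 → |·| ≈ 1.4142, ∠ ≈ 45.00°
zero (1 + j2·0.005) = 1 + j0.01 → |·| ≈ 1, ∠ ≈ 0.57°
pole (1 + j2·1) = 1 + j2 → |·| ≈ 2.2361, ∠ ≈ 63.43°
pole (1 + j2·0.004) = 1 + j0.008 → |·| ≈ 1, ∠ ≈ 0.46°
|L| = 8 · 1.4142 · 1 / (2.2361 · 1) ≈ 5.0595
Gain = 20 log₁₀(5.0595) ≈ 14.08 dB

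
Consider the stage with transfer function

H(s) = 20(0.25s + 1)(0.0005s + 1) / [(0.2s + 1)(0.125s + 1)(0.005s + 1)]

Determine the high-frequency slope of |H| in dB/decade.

-20 dB/decade

Each pole contributes −20 dB/decade at high frequency; each zero contributes +20 dB/decade.
Net: 2 zero(s) − 3 pole(s) → -20 dB/decade.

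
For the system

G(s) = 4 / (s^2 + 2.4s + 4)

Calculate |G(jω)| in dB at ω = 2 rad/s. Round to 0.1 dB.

At s = jω = j2:
quadratic: (j2)² + 2.4·j2 + 4 = 0 + j4.8 → |·| ≈ 4.8, ∠ ≈ 90.00°
|G| = 4 / 4.8 ≈ 0.83333
Gain = 20 log₁₀(0.83333) ≈ -1.58 dB

-1.6 dB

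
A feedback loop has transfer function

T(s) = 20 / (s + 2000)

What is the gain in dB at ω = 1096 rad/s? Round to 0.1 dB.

Substitute s = j1096:
Numerator: 20 = 20 + j0
Denominator: (j1096) + 2000 = 2000 + j1096
|N| = √(20² + 0²) ≈ 20, ∠N ≈ 0.00°
|D| = √(2000² + 1096²) ≈ 2280.6, ∠D ≈ 28.72°
|T| = 20 / 2280.6 ≈ 0.0087696
Gain = 20 log₁₀(0.0087696) ≈ -41.14 dB

-41.1 dB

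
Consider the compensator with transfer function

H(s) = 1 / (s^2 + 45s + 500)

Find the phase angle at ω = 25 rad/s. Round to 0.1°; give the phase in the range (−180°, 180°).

Substitute s = j25:
Numerator: 1 = 1 + j0
Denominator: (j25)^2 + 45(j25) + 500 = -125 + j1125
|N| = √(1² + 0²) ≈ 1, ∠N ≈ 0.00°
|D| = √(125² + 1125²) ≈ 1131.9, ∠D ≈ 96.34°
∠H = 0.00° − 96.34° = -96.34°

-96.3°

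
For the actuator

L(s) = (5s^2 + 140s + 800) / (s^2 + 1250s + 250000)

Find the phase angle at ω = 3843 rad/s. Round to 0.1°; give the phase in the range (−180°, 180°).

17.9°

Substitute s = j3843:
Numerator: 5(j3843)^2 + 140(j3843) + 800 = -73842445 + j538020
Denominator: (j3843)^2 + 1250(j3843) + 250000 = -14518649 + j4803750
|N| = √(73842445² + 538020²) ≈ 7.3844e+07, ∠N ≈ 179.58°
|D| = √(14518649² + 4803750²) ≈ 1.5293e+07, ∠D ≈ 161.69°
∠L = 179.58° − 161.69° = 17.89°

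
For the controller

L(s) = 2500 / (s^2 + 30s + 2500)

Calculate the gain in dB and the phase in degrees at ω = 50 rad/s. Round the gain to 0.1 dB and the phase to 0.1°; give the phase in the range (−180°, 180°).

At s = jω = j50:
quadratic: (j50)² + 30·j50 + 2500 = 0 + j1500 → |·| ≈ 1500, ∠ ≈ 90.00°
|L| = 2500 / 1500 ≈ 1.6667
Gain = 20 log₁₀(1.6667) ≈ 4.44 dB
∠L = 0.00° − 90.00° = -90.00°

4.4 dB, -90.0°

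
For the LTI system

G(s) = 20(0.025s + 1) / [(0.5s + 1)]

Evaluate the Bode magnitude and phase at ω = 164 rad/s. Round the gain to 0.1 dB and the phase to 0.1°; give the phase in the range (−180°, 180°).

0.3 dB, -13.0°

At ω = 164 rad/s:
zero (1 + j164·0.025) = 1 + j4.1 → |·| ≈ 4.2202, ∠ ≈ 76.29°
pole (1 + j164·0.5) = 1 + j82 → |·| ≈ 82.006, ∠ ≈ 89.30°
|G| = 20 · 4.2202 / (82.006) ≈ 1.0292
Gain = 20 log₁₀(1.0292) ≈ 0.25 dB
∠G = (76.29°) − (89.30°) = -13.01°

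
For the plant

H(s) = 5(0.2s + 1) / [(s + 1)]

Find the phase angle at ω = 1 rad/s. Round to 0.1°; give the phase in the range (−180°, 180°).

At ω = 1 rad/s:
zero (1 + j1·0.2) = 1 + j0.2 → |·| ≈ 1.0198, ∠ ≈ 11.31°
pole (1 + j1·1) = 1 + j1 → |·| ≈ 1.4142, ∠ ≈ 45.00°
∠H = (11.31°) − (45.00°) = -33.69°

-33.7°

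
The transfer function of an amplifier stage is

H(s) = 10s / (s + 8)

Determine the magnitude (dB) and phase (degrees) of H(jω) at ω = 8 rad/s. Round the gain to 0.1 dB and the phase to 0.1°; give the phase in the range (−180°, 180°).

17.0 dB, 45.0°

At s = jω = j8:
zero at origin: s = j8 → |·| = 8, ∠ = 90.00°
pole (s+8): 8 + j8 → |·| = √(8²+8²) = √128 ≈ 11.314, ∠ = arctan(8/8) ≈ 45.00°
|H| = 10 · 8 / 11.314 ≈ 7.0709
Gain = 20 log₁₀(7.0709) ≈ 16.99 dB
∠H = 90.00° − 45.00° = 45.00°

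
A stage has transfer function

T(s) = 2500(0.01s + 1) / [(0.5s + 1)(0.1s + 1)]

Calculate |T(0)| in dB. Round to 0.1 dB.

68.0 dB

T(0) = 2500 · 1 / 1 = 2500
20 log₁₀(2500) ≈ 67.96 dB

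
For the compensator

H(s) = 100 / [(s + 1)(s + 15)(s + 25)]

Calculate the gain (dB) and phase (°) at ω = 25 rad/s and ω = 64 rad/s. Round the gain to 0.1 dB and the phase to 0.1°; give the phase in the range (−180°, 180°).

At s = jω = j25:
pole (s+1): 1 + j25 → |·| = √(1²+25²) = √626 ≈ 25.02, ∠ = arctan(25/1) ≈ 87.71°
pole (s+15): 15 + j25 → |·| = √(15²+25²) = √850 ≈ 29.155, ∠ = arctan(25/15) ≈ 59.04°
pole (s+25): 25 + j25 → |·| = √(25²+25²) = √1250 ≈ 35.355, ∠ = arctan(25/25) ≈ 45.00°
|H| = 100 / 25790 ≈ 0.0038775
Gain = 20 log₁₀(0.0038775) ≈ -48.23 dB
∠H = 0.00° − 191.75° = -191.75° ≡ 168.25° (principal value)

At s = jω = j64:
pole (s+1): 1 + j64 → |·| = √(1²+64²) = √4097 ≈ 64.008, ∠ = arctan(64/1) ≈ 89.10°
pole (s+15): 15 + j64 → |·| = √(15²+64²) = √4321 ≈ 65.734, ∠ = arctan(64/15) ≈ 76.81°
pole (s+25): 25 + j64 → |·| = √(25²+64²) = √4721 ≈ 68.71, ∠ = arctan(64/25) ≈ 68.66°
|H| = 100 / 2.891e+05 ≈ 0.0003459
Gain = 20 log₁₀(0.0003459) ≈ -69.22 dB
∠H = 0.00° − 234.57° = -234.57° ≡ 125.43° (principal value)

ω = 25: -48.2 dB, 168.3°; ω = 64: -69.2 dB, 125.4°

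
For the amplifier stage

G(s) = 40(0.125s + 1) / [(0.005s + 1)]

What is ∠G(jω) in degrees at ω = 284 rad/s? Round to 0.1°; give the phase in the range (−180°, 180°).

33.5°

At ω = 284 rad/s:
zero (1 + j284·0.125) = 1 + j35.5 → |·| ≈ 35.514, ∠ ≈ 88.39°
pole (1 + j284·0.005) = 1 + j1.42 → |·| ≈ 1.7368, ∠ ≈ 54.85°
∠G = (88.39°) − (54.85°) = 33.54°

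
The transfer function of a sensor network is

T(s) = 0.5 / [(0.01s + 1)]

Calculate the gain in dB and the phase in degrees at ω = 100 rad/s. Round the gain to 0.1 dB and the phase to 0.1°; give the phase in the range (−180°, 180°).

At ω = 100 rad/s:
pole (1 + j100·0.01) = 1 + j1 → |·| ≈ 1.4142, ∠ ≈ 45.00°
|T| = 0.5 · 1 / (1.4142) ≈ 0.35356
Gain = 20 log₁₀(0.35356) ≈ -9.03 dB
∠T = (0°) − (45.00°) = -45.00°

-9.0 dB, -45.0°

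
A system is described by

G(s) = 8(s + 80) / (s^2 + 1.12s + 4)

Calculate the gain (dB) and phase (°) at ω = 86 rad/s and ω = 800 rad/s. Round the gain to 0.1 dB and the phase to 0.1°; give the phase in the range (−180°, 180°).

At s = jω = j86:
zero (s+80): 80 + j86 → |·| = √(80²+86²) = √13796 ≈ 117.46, ∠ = arctan(86/80) ≈ 47.07°
quadratic: (j86)² + 1.12·j86 + 4 = -7392 + j96.32 → |·| ≈ 7392.6, ∠ ≈ 179.25°
|G| = 8 · 117.46 / 7392.6 ≈ 0.12711
Gain = 20 log₁₀(0.12711) ≈ -17.92 dB
∠G = 47.07° − 179.25° = -132.18°

At s = jω = j800:
zero (s+80): 80 + j800 → |·| = √(80²+800²) = √646400 ≈ 803.99, ∠ = arctan(800/80) ≈ 84.29°
quadratic: (j800)² + 1.12·j800 + 4 = -639996 + j896 → |·| ≈ 6.4e+05, ∠ ≈ 179.92°
|G| = 8 · 803.99 / 6.4e+05 ≈ 0.01005
Gain = 20 log₁₀(0.01005) ≈ -39.96 dB
∠G = 84.29° − 179.92° = -95.63°

ω = 86: -17.9 dB, -132.2°; ω = 800: -40.0 dB, -95.6°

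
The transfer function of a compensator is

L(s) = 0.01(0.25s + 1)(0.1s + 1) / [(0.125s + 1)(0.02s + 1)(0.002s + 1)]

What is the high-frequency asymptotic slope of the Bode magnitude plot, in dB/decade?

-20 dB/decade

Each pole contributes −20 dB/decade at high frequency; each zero contributes +20 dB/decade.
Net: 2 zero(s) − 3 pole(s) → -20 dB/decade.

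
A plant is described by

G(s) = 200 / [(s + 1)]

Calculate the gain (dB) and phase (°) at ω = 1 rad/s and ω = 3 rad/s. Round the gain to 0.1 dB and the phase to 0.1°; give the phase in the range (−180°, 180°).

At ω = 1 rad/s:
pole (1 + j1·1) = 1 + j1 → |·| ≈ 1.4142, ∠ ≈ 45.00°
|G| = 200 · 1 / (1.4142) ≈ 141.42
Gain = 20 log₁₀(141.42) ≈ 43.01 dB
∠G = (0°) − (45.00°) = -45.00°

At ω = 3 rad/s:
pole (1 + j3·1) = 1 + j3 → |·| ≈ 3.1623, ∠ ≈ 71.57°
|G| = 200 · 1 / (3.1623) ≈ 63.245
Gain = 20 log₁₀(63.245) ≈ 36.02 dB
∠G = (0°) − (71.57°) = -71.57°

ω = 1: 43.0 dB, -45.0°; ω = 3: 36.0 dB, -71.6°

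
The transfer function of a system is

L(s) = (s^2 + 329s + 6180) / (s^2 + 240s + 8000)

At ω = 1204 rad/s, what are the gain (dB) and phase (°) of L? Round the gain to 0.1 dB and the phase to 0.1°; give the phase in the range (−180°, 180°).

0.2 dB, -4.0°

Substitute s = j1204:
Numerator: (j1204)^2 + 329(j1204) + 6180 = -1443436 + j396116
Denominator: (j1204)^2 + 240(j1204) + 8000 = -1441616 + j288960
|N| = √(1443436² + 396116²) ≈ 1.4968e+06, ∠N ≈ 164.65°
|D| = √(1441616² + 288960²) ≈ 1.4703e+06, ∠D ≈ 168.67°
|L| = 1.4968e+06 / 1.4703e+06 ≈ 1.018
Gain = 20 log₁₀(1.018) ≈ 0.15 dB
∠L = 164.65° − 168.67° = -4.02°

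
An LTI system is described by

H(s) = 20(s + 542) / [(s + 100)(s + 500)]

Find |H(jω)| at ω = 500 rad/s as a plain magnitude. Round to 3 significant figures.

0.0409

At s = jω = j500:
zero (s+542): 542 + j500 → |·| = √(542²+500²) = √543764 ≈ 737.4, ∠ = arctan(500/542) ≈ 42.69°
pole (s+100): 100 + j500 → |·| = √(100²+500²) = √260000 ≈ 509.9, ∠ = arctan(500/100) ≈ 78.69°
pole (s+500): 500 + j500 → |·| = √(500²+500²) = √500000 ≈ 707.11, ∠ = arctan(500/500) ≈ 45.00°
|H| = 20 · 737.4 / 3.6056e+05 ≈ 0.040903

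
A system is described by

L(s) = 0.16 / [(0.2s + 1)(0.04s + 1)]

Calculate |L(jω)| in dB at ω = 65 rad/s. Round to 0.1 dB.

At ω = 65 rad/s:
pole (1 + j65·0.2) = 1 + j13 → |·| ≈ 13.038, ∠ ≈ 85.60°
pole (1 + j65·0.04) = 1 + j2.6 → |·| ≈ 2.7857, ∠ ≈ 68.96°
|L| = 0.16 · 1 / (13.038 · 2.7857) ≈ 0.0044053
Gain = 20 log₁₀(0.0044053) ≈ -47.12 dB

-47.1 dB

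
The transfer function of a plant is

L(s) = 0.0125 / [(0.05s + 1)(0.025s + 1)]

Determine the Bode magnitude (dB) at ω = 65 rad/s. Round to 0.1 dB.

-54.3 dB

At ω = 65 rad/s:
pole (1 + j65·0.05) = 1 + j3.25 → |·| ≈ 3.4004, ∠ ≈ 72.90°
pole (1 + j65·0.025) = 1 + j1.625 → |·| ≈ 1.908, ∠ ≈ 58.39°
|L| = 0.0125 · 1 / (3.4004 · 1.908) ≈ 0.0019266
Gain = 20 log₁₀(0.0019266) ≈ -54.30 dB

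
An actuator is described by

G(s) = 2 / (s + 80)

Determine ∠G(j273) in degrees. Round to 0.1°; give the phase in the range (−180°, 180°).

-73.7°

Substitute s = j273:
Numerator: 2 = 2 + j0
Denominator: (j273) + 80 = 80 + j273
|N| = √(2² + 0²) ≈ 2, ∠N ≈ 0.00°
|D| = √(80² + 273²) ≈ 284.48, ∠D ≈ 73.67°
∠G = 0.00° − 73.67° = -73.67°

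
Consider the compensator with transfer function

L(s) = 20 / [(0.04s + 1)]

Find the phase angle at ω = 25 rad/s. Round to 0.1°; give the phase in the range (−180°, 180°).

-45.0°

At ω = 25 rad/s:
pole (1 + j25·0.04) = 1 + j1 → |·| ≈ 1.4142, ∠ ≈ 45.00°
∠L = (0°) − (45.00°) = -45.00°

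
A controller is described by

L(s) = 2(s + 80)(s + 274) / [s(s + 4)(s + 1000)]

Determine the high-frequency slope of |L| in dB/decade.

Each pole contributes −20 dB/decade at high frequency; each zero contributes +20 dB/decade.
Net: 2 zero(s) − 3 pole(s) → -20 dB/decade.

-20 dB/decade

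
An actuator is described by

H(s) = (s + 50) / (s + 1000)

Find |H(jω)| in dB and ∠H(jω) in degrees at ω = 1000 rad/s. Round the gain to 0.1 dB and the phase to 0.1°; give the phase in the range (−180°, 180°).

Substitute s = j1000:
Numerator: (j1000) + 50 = 50 + j1000
Denominator: (j1000) + 1000 = 1000 + j1000
|N| = √(50² + 1000²) ≈ 1001.2, ∠N ≈ 87.14°
|D| = √(1000² + 1000²) ≈ 1414.2, ∠D ≈ 45.00°
|H| = 1001.2 / 1414.2 ≈ 0.70796
Gain = 20 log₁₀(0.70796) ≈ -3.00 dB
∠H = 87.14° − 45.00° = 42.14°

-3.0 dB, 42.1°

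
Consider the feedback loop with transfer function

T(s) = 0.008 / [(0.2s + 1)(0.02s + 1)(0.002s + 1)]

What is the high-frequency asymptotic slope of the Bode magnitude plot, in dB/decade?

Each pole contributes −20 dB/decade at high frequency; each zero contributes +20 dB/decade.
Net: 0 zero(s) − 3 pole(s) → -60 dB/decade.

-60 dB/decade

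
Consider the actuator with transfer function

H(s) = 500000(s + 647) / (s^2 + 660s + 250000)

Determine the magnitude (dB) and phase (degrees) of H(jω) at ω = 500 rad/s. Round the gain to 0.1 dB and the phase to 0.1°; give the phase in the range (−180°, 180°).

61.9 dB, -52.3°

At s = jω = j500:
zero (s+647): 647 + j500 → |·| = √(647²+500²) = √668609 ≈ 817.69, ∠ = arctan(500/647) ≈ 37.70°
quadratic: (j500)² + 660·j500 + 250000 = 0 + j330000 → |·| ≈ 3.3e+05, ∠ ≈ 90.00°
|H| = 500000 · 817.69 / 3.3e+05 ≈ 1238.9
Gain = 20 log₁₀(1238.9) ≈ 61.86 dB
∠H = 37.70° − 90.00° = -52.30°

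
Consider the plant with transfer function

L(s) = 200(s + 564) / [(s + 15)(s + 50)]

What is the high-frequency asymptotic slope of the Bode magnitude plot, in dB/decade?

Each pole contributes −20 dB/decade at high frequency; each zero contributes +20 dB/decade.
Net: 1 zero(s) − 2 pole(s) → -20 dB/decade.

-20 dB/decade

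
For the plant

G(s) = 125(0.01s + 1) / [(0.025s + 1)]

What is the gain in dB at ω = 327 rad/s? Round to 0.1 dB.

34.3 dB

At ω = 327 rad/s:
zero (1 + j327·0.01) = 1 + j3.27 → |·| ≈ 3.4195, ∠ ≈ 73.00°
pole (1 + j327·0.025) = 1 + j8.175 → |·| ≈ 8.2359, ∠ ≈ 83.03°
|G| = 125 · 3.4195 / (8.2359) ≈ 51.899
Gain = 20 log₁₀(51.899) ≈ 34.30 dB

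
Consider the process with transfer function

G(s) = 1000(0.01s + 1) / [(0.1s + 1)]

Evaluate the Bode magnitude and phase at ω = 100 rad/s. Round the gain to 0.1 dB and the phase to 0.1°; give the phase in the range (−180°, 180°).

At ω = 100 rad/s:
zero (1 + j100·0.01) = 1 + j1 → |·| ≈ 1.4142, ∠ ≈ 45.00°
pole (1 + j100·0.1) = 1 + j10 → |·| ≈ 10.05, ∠ ≈ 84.29°
|G| = 1000 · 1.4142 / (10.05) ≈ 140.72
Gain = 20 log₁₀(140.72) ≈ 42.97 dB
∠G = (45.00°) − (84.29°) = -39.29°

43.0 dB, -39.3°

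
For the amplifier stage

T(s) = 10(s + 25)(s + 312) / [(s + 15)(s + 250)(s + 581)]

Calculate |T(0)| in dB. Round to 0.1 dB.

-28.9 dB

T(0) = 10·25·312 / (15·250·581) ≈ 0.0358
20 log₁₀(0.0358) ≈ -28.92 dB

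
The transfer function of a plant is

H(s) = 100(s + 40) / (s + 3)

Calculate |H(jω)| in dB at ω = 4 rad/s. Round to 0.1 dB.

58.1 dB

At s = jω = j4:
zero (s+40): 40 + j4 → |·| = √(40²+4²) = √1616 ≈ 40.2, ∠ = arctan(4/40) ≈ 5.71°
pole (s+3): 3 + j4 → |·| = √(3²+4²) = √25 ≈ 5, ∠ = arctan(4/3) ≈ 53.13°
|H| = 100 · 40.2 / 5 ≈ 804
Gain = 20 log₁₀(804) ≈ 58.11 dB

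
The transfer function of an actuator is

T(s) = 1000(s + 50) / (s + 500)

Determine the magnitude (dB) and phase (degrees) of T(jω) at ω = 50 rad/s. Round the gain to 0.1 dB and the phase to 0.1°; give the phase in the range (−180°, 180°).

43.0 dB, 39.3°

At s = jω = j50:
zero (s+50): 50 + j50 → |·| = √(50²+50²) = √5000 ≈ 70.711, ∠ = arctan(50/50) ≈ 45.00°
pole (s+500): 500 + j50 → |·| = √(500²+50²) = √252500 ≈ 502.49, ∠ = arctan(50/500) ≈ 5.71°
|T| = 1000 · 70.711 / 502.49 ≈ 140.72
Gain = 20 log₁₀(140.72) ≈ 42.97 dB
∠T = 45.00° − 5.71° = 39.29°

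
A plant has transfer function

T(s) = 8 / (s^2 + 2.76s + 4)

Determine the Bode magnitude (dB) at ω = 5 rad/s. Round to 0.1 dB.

At s = jω = j5:
quadratic: (j5)² + 2.76·j5 + 4 = -21 + j13.8 → |·| ≈ 25.128, ∠ ≈ 146.69°
|T| = 8 / 25.128 ≈ 0.31837
Gain = 20 log₁₀(0.31837) ≈ -9.94 dB

-9.9 dB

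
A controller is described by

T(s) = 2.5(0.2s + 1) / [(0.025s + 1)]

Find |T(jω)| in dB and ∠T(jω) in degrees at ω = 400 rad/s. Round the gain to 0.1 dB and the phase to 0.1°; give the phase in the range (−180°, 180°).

At ω = 400 rad/s:
zero (1 + j400·0.2) = 1 + j80 → |·| ≈ 80.006, ∠ ≈ 89.28°
pole (1 + j400·0.025) = 1 + j10 → |·| ≈ 10.05, ∠ ≈ 84.29°
|T| = 2.5 · 80.006 / (10.05) ≈ 19.902
Gain = 20 log₁₀(19.902) ≈ 25.98 dB
∠T = (89.28°) − (84.29°) = 4.99°

26.0 dB, 5.0°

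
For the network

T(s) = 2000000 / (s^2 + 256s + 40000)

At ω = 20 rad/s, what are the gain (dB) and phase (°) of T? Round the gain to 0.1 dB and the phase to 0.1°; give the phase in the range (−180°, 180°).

At s = jω = j20:
quadratic: (j20)² + 256·j20 + 40000 = 39600 + j5120 → |·| ≈ 39930, ∠ ≈ 7.37°
|T| = 2000000 / 39930 ≈ 50.088
Gain = 20 log₁₀(50.088) ≈ 33.99 dB
∠T = 0.00° − 7.37° = -7.37°

34.0 dB, -7.4°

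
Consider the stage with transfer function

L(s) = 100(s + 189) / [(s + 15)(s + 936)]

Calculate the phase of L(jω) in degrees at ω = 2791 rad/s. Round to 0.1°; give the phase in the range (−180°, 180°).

-75.0°

At s = jω = j2791:
zero (s+189): 189 + j2791 → |·| = √(189²+2791²) = √7825402 ≈ 2797.4, ∠ = arctan(2791/189) ≈ 86.13°
pole (s+15): 15 + j2791 → |·| = √(15²+2791²) = √7789906 ≈ 2791, ∠ = arctan(2791/15) ≈ 89.69°
pole (s+936): 936 + j2791 → |·| = √(936²+2791²) = √8665777 ≈ 2943.8, ∠ = arctan(2791/936) ≈ 71.46°
∠L = 86.13° − 161.15° = -75.02°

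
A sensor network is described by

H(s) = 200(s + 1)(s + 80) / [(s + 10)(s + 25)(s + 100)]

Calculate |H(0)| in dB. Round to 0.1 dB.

H(0) = 200·1·80 / (10·25·100) = 0.64
20 log₁₀(0.64) ≈ -3.88 dB

-3.9 dB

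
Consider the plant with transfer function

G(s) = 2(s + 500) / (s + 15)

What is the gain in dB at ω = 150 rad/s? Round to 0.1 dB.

At s = jω = j150:
zero (s+500): 500 + j150 → |·| = √(500²+150²) = √272500 ≈ 522.02, ∠ = arctan(150/500) ≈ 16.70°
pole (s+15): 15 + j150 → |·| = √(15²+150²) = √22725 ≈ 150.75, ∠ = arctan(150/15) ≈ 84.29°
|G| = 2 · 522.02 / 150.75 ≈ 6.9256
Gain = 20 log₁₀(6.9256) ≈ 16.81 dB

16.8 dB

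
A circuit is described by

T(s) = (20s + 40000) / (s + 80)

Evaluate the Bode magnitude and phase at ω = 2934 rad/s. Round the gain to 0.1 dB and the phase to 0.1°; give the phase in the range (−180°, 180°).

Substitute s = j2934:
Numerator: 20(j2934) + 40000 = 40000 + j58680
Denominator: (j2934) + 80 = 80 + j2934
|N| = √(40000² + 58680²) ≈ 71016, ∠N ≈ 55.72°
|D| = √(80² + 2934²) ≈ 2935.1, ∠D ≈ 88.44°
|T| = 71016 / 2935.1 ≈ 24.195
Gain = 20 log₁₀(24.195) ≈ 27.67 dB
∠T = 55.72° − 88.44° = -32.72°

27.7 dB, -32.7°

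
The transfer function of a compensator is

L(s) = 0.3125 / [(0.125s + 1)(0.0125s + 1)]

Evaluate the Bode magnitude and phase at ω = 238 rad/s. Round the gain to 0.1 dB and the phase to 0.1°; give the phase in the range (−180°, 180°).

-49.5 dB, -159.5°

At ω = 238 rad/s:
pole (1 + j238·0.125) = 1 + j29.75 → |·| ≈ 29.767, ∠ ≈ 88.07°
pole (1 + j238·0.0125) = 1 + j2.975 → |·| ≈ 3.1386, ∠ ≈ 71.42°
|L| = 0.3125 · 1 / (29.767 · 3.1386) ≈ 0.0033449
Gain = 20 log₁₀(0.0033449) ≈ -49.51 dB
∠L = (0°) − (88.07° + 71.42°) = -159.49°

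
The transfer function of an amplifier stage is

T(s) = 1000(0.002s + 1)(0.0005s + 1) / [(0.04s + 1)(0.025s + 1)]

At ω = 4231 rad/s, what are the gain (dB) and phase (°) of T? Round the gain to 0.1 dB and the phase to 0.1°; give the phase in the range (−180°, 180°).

At ω = 4231 rad/s:
zero (1 + j4231·0.002) = 1 + j8.462 → |·| ≈ 8.5209, ∠ ≈ 83.26°
zero (1 + j4231·0.0005) = 1 + j2.1155 → |·| ≈ 2.3399, ∠ ≈ 64.70°
pole (1 + j4231·0.04) = 1 + j169.24 → |·| ≈ 169.24, ∠ ≈ 89.66°
pole (1 + j4231·0.025) = 1 + j105.775 → |·| ≈ 105.78, ∠ ≈ 89.46°
|T| = 1000 · 8.5209 · 2.3399 / (169.24 · 105.78) ≈ 1.1137
Gain = 20 log₁₀(1.1137) ≈ 0.94 dB
∠T = (83.26° + 64.70°) − (89.66° + 89.46°) = -31.16°

0.9 dB, -31.2°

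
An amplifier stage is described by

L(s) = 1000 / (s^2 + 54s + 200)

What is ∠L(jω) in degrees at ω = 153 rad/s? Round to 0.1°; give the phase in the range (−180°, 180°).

Substitute s = j153:
Numerator: 1000 = 1000 + j0
Denominator: (j153)^2 + 54(j153) + 200 = -23209 + j8262
|N| = √(1000² + 0²) ≈ 1000, ∠N ≈ 0.00°
|D| = √(23209² + 8262²) ≈ 24636, ∠D ≈ 160.41°
∠L = 0.00° − 160.41° = -160.41°

-160.4°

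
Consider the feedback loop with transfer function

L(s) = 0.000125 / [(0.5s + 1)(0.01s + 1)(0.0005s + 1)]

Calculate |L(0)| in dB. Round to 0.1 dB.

L(0) = 0.000125 · 1 / 1 = 0.000125
20 log₁₀(0.000125) ≈ -78.06 dB

-78.1 dB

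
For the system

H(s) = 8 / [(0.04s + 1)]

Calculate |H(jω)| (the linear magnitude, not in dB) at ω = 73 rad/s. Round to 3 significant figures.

At ω = 73 rad/s:
pole (1 + j73·0.04) = 1 + j2.92 → |·| ≈ 3.0865, ∠ ≈ 71.10°
|H| = 8 · 1 / (3.0865) ≈ 2.5919

2.59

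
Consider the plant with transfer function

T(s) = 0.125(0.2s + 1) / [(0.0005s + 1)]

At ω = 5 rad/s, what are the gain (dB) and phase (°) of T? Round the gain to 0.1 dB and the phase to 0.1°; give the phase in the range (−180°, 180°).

-15.1 dB, 44.9°

At ω = 5 rad/s:
zero (1 + j5·0.2) = 1 + j1 → |·| ≈ 1.4142, ∠ ≈ 45.00°
pole (1 + j5·0.0005) = 1 + j0.0025 → |·| ≈ 1, ∠ ≈ 0.14°
|T| = 0.125 · 1.4142 / (1) ≈ 0.17677
Gain = 20 log₁₀(0.17677) ≈ -15.05 dB
∠T = (45.00°) − (0.14°) = 44.86°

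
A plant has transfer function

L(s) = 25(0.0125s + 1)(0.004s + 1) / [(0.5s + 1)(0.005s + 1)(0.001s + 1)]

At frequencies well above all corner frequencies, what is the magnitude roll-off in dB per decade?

Each pole contributes −20 dB/decade at high frequency; each zero contributes +20 dB/decade.
Net: 2 zero(s) − 3 pole(s) → -20 dB/decade.

-20 dB/decade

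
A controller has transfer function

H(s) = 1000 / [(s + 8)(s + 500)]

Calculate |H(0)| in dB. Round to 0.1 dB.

-12.0 dB

H(0) = 1000 / (8·500) = 0.25
20 log₁₀(0.25) ≈ -12.04 dB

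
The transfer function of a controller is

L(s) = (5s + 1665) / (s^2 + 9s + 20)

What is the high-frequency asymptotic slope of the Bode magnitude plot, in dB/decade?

Each pole contributes −20 dB/decade at high frequency; each zero contributes +20 dB/decade.
Net: 1 zero(s) − 2 pole(s) → -20 dB/decade.

-20 dB/decade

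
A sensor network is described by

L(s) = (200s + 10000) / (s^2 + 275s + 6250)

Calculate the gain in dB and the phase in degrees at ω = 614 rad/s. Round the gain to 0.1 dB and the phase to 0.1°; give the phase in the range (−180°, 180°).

-10.4 dB, -70.2°

Substitute s = j614:
Numerator: 200(j614) + 10000 = 10000 + j122800
Denominator: (j614)^2 + 275(j614) + 6250 = -370746 + j168850
|N| = √(10000² + 122800²) ≈ 1.2321e+05, ∠N ≈ 85.34°
|D| = √(370746² + 168850²) ≈ 4.0739e+05, ∠D ≈ 155.51°
|L| = 1.2321e+05 / 4.0739e+05 ≈ 0.30244
Gain = 20 log₁₀(0.30244) ≈ -10.39 dB
∠L = 85.34° − 155.51° = -70.17°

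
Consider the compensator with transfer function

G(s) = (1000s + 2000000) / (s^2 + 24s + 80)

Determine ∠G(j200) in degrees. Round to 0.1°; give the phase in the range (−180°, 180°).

-167.4°

Substitute s = j200:
Numerator: 1000(j200) + 2000000 = 2000000 + j200000
Denominator: (j200)^2 + 24(j200) + 80 = -39920 + j4800
|N| = √(2000000² + 200000²) ≈ 2.01e+06, ∠N ≈ 5.71°
|D| = √(39920² + 4800²) ≈ 40208, ∠D ≈ 173.14°
∠G = 5.71° − 173.14° = -167.43°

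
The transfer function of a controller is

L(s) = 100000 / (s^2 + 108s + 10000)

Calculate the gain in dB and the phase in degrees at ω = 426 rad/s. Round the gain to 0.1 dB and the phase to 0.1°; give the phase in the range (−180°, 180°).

-5.0 dB, -165.0°

At s = jω = j426:
quadratic: (j426)² + 108·j426 + 10000 = -171476 + j46008 → |·| ≈ 1.7754e+05, ∠ ≈ 164.98°
|L| = 100000 / 1.7754e+05 ≈ 0.56325
Gain = 20 log₁₀(0.56325) ≈ -4.99 dB
∠L = 0.00° − 164.98° = -164.98°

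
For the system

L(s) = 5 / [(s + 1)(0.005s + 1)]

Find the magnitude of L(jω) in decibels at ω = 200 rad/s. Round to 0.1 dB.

-35.1 dB

At ω = 200 rad/s:
pole (1 + j200·1) = 1 + j200 → |·| ≈ 200, ∠ ≈ 89.71°
pole (1 + j200·0.005) = 1 + j1 → |·| ≈ 1.4142, ∠ ≈ 45.00°
|L| = 5 · 1 / (200 · 1.4142) ≈ 0.017678
Gain = 20 log₁₀(0.017678) ≈ -35.05 dB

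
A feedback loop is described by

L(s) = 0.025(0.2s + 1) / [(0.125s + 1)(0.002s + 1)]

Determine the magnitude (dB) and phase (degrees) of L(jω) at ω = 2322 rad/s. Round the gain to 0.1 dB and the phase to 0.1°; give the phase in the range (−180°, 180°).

At ω = 2322 rad/s:
zero (1 + j2322·0.2) = 1 + j464.4 → |·| ≈ 464.4, ∠ ≈ 89.88°
pole (1 + j2322·0.125) = 1 + j290.25 → |·| ≈ 290.25, ∠ ≈ 89.80°
pole (1 + j2322·0.002) = 1 + j4.644 → |·| ≈ 4.7504, ∠ ≈ 77.85°
|L| = 0.025 · 464.4 / (290.25 · 4.7504) ≈ 0.0084203
Gain = 20 log₁₀(0.0084203) ≈ -41.49 dB
∠L = (89.88°) − (89.80° + 77.85°) = -77.77°

-41.5 dB, -77.8°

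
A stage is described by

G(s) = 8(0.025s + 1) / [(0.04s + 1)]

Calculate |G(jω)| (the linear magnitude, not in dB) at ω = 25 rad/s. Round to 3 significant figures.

At ω = 25 rad/s:
zero (1 + j25·0.025) = 1 + j0.625 → |·| ≈ 1.1792, ∠ ≈ 32.01°
pole (1 + j25·0.04) = 1 + j1 → |·| ≈ 1.4142, ∠ ≈ 45.00°
|G| = 8 · 1.1792 / (1.4142) ≈ 6.6706

6.67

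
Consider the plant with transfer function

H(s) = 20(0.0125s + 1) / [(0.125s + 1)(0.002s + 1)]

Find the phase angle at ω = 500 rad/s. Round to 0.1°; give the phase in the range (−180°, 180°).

At ω = 500 rad/s:
zero (1 + j500·0.0125) = 1 + j6.25 → |·| ≈ 6.3295, ∠ ≈ 80.91°
pole (1 + j500·0.125) = 1 + j62.5 → |·| ≈ 62.508, ∠ ≈ 89.08°
pole (1 + j500·0.002) = 1 + j1 → |·| ≈ 1.4142, ∠ ≈ 45.00°
∠H = (80.91°) − (89.08° + 45.00°) = -53.17°

-53.2°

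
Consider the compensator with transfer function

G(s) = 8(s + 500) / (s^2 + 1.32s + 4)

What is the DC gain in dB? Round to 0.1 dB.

G(0) = 8·500 / 4 = 1000
20 log₁₀(1000) ≈ 60.00 dB

60.0 dB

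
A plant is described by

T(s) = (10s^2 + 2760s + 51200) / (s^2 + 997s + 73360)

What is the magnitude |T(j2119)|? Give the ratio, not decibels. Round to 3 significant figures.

9.24

Substitute s = j2119:
Numerator: 10(j2119)^2 + 2760(j2119) + 51200 = -44850410 + j5848440
Denominator: (j2119)^2 + 997(j2119) + 73360 = -4416801 + j2112643
|N| = √(44850410² + 5848440²) ≈ 4.523e+07, ∠N ≈ 172.57°
|D| = √(4416801² + 2112643²) ≈ 4.8961e+06, ∠D ≈ 154.44°
|T| = 4.523e+07 / 4.8961e+06 ≈ 9.238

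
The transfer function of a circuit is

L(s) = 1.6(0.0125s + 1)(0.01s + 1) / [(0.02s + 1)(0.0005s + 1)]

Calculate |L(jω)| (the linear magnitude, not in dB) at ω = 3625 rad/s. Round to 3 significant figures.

At ω = 3625 rad/s:
zero (1 + j3625·0.0125) = 1 + j45.3125 → |·| ≈ 45.324, ∠ ≈ 88.74°
zero (1 + j3625·0.01) = 1 + j36.25 → |·| ≈ 36.264, ∠ ≈ 88.42°
pole (1 + j3625·0.02) = 1 + j72.5 → |·| ≈ 72.507, ∠ ≈ 89.21°
pole (1 + j3625·0.0005) = 1 + j1.8125 → |·| ≈ 2.0701, ∠ ≈ 61.11°
|L| = 1.6 · 45.324 · 36.264 / (72.507 · 2.0701) ≈ 17.521

17.5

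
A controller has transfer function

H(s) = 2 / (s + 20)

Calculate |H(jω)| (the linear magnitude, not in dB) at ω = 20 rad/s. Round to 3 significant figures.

Substitute s = j20:
Numerator: 2 = 2 + j0
Denominator: (j20) + 20 = 20 + j20
|N| = √(2² + 0²) ≈ 2, ∠N ≈ 0.00°
|D| = √(20² + 20²) ≈ 28.284, ∠D ≈ 45.00°
|H| = 2 / 28.284 ≈ 0.070711

0.0707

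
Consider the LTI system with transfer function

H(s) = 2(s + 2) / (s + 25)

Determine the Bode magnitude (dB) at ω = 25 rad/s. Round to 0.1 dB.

3.0 dB

At s = jω = j25:
zero (s+2): 2 + j25 → |·| = √(2²+25²) = √629 ≈ 25.08, ∠ = arctan(25/2) ≈ 85.43°
pole (s+25): 25 + j25 → |·| = √(25²+25²) = √1250 ≈ 35.355, ∠ = arctan(25/25) ≈ 45.00°
|H| = 2 · 25.08 / 35.355 ≈ 1.4188
Gain = 20 log₁₀(1.4188) ≈ 3.04 dB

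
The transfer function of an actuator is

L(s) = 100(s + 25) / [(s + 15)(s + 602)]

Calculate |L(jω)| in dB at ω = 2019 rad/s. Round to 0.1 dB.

-26.5 dB

At s = jω = j2019:
zero (s+25): 25 + j2019 → |·| = √(25²+2019²) = √4076986 ≈ 2019.2, ∠ = arctan(2019/25) ≈ 89.29°
pole (s+15): 15 + j2019 → |·| = √(15²+2019²) = √4076586 ≈ 2019.1, ∠ = arctan(2019/15) ≈ 89.57°
pole (s+602): 602 + j2019 → |·| = √(602²+2019²) = √4438765 ≈ 2106.8, ∠ = arctan(2019/602) ≈ 73.40°
|L| = 100 · 2019.2 / 4.2538e+06 ≈ 0.047468
Gain = 20 log₁₀(0.047468) ≈ -26.47 dB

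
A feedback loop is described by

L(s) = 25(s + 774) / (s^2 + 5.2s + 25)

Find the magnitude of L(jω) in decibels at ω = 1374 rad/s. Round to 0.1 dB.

-33.6 dB

At s = jω = j1374:
zero (s+774): 774 + j1374 → |·| = √(774²+1374²) = √2486952 ≈ 1577, ∠ = arctan(1374/774) ≈ 60.61°
quadratic: (j1374)² + 5.2·j1374 + 25 = -1887851 + j7144.8 → |·| ≈ 1.8879e+06, ∠ ≈ 179.78°
|L| = 25 · 1577 / 1.8879e+06 ≈ 0.020883
Gain = 20 log₁₀(0.020883) ≈ -33.60 dB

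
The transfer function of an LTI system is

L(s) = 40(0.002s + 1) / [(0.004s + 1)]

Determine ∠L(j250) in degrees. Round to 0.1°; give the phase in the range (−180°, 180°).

-18.4°

At ω = 250 rad/s:
zero (1 + j250·0.002) = 1 + j0.5 → |·| ≈ 1.118, ∠ ≈ 26.57°
pole (1 + j250·0.004) = 1 + j1 → |·| ≈ 1.4142, ∠ ≈ 45.00°
∠L = (26.57°) − (45.00°) = -18.43°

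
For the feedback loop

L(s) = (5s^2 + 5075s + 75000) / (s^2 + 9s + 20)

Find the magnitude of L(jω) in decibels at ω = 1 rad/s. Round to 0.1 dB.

Substitute s = j1:
Numerator: 5(j1)^2 + 5075(j1) + 75000 = 74995 + j5075
Denominator: (j1)^2 + 9(j1) + 20 = 19 + j9
|N| = √(74995² + 5075²) ≈ 75167, ∠N ≈ 3.87°
|D| = √(19² + 9²) ≈ 21.024, ∠D ≈ 25.35°
|L| = 75167 / 21.024 ≈ 3575.3
Gain = 20 log₁₀(3575.3) ≈ 71.07 dB

71.1 dB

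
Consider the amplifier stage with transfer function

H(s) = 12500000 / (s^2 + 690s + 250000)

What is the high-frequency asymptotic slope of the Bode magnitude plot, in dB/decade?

-40 dB/decade

Each pole contributes −20 dB/decade at high frequency; each zero contributes +20 dB/decade.
Net: 0 zero(s) − 2 pole(s) → -40 dB/decade.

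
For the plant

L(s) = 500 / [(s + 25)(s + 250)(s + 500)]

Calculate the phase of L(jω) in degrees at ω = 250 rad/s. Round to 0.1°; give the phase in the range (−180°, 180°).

At s = jω = j250:
pole (s+25): 25 + j250 → |·| = √(25²+250²) = √63125 ≈ 251.25, ∠ = arctan(250/25) ≈ 84.29°
pole (s+250): 250 + j250 → |·| = √(250²+250²) = √125000 ≈ 353.55, ∠ = arctan(250/250) ≈ 45.00°
pole (s+500): 500 + j250 → |·| = √(500²+250²) = √312500 ≈ 559.02, ∠ = arctan(250/500) ≈ 26.57°
∠L = 0.00° − 155.86° = -155.86°

-155.9°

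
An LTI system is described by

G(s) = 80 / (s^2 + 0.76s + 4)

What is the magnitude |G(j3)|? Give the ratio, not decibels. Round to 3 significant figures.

14.6

At s = jω = j3:
quadratic: (j3)² + 0.76·j3 + 4 = -5 + j2.28 → |·| ≈ 5.4953, ∠ ≈ 155.49°
|G| = 80 / 5.4953 ≈ 14.558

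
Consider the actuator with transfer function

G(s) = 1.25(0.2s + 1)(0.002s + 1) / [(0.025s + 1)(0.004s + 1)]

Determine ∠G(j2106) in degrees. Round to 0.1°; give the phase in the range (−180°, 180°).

-5.6°

At ω = 2106 rad/s:
zero (1 + j2106·0.2) = 1 + j421.2 → |·| ≈ 421.2, ∠ ≈ 89.86°
zero (1 + j2106·0.002) = 1 + j4.212 → |·| ≈ 4.3291, ∠ ≈ 76.64°
pole (1 + j2106·0.025) = 1 + j52.65 → |·| ≈ 52.659, ∠ ≈ 88.91°
pole (1 + j2106·0.004) = 1 + j8.424 → |·| ≈ 8.4831, ∠ ≈ 83.23°
∠G = (89.86° + 76.64°) − (88.91° + 83.23°) = -5.64°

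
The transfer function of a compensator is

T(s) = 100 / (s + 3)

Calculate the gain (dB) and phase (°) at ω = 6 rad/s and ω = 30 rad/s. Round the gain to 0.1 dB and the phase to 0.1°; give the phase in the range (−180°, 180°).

ω = 6: 23.5 dB, -63.4°; ω = 30: 10.4 dB, -84.3°

Substitute s = j6:
Numerator: 100 = 100 + j0
Denominator: (j6) + 3 = 3 + j6
|N| = √(100² + 0²) ≈ 100, ∠N ≈ 0.00°
|D| = √(3² + 6²) ≈ 6.7082, ∠D ≈ 63.43°
|T| = 100 / 6.7082 ≈ 14.907
Gain = 20 log₁₀(14.907) ≈ 23.47 dB
∠T = 0.00° − 63.43° = -63.43°

Substitute s = j30:
Numerator: 100 = 100 + j0
Denominator: (j30) + 3 = 3 + j30
|N| = √(100² + 0²) ≈ 100, ∠N ≈ 0.00°
|D| = √(3² + 30²) ≈ 30.15, ∠D ≈ 84.29°
|T| = 100 / 30.15 ≈ 3.3167
Gain = 20 log₁₀(3.3167) ≈ 10.41 dB
∠T = 0.00° − 84.29° = -84.29°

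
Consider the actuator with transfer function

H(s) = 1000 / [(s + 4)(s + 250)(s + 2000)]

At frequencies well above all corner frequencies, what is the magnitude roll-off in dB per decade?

Each pole contributes −20 dB/decade at high frequency; each zero contributes +20 dB/decade.
Net: 0 zero(s) − 3 pole(s) → -60 dB/decade.

-60 dB/decade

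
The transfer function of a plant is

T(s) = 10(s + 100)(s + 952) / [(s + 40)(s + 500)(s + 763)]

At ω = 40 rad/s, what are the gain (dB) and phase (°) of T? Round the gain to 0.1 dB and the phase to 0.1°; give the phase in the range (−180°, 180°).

-26.5 dB, -28.4°

At s = jω = j40:
zero (s+100): 100 + j40 → |·| = √(100²+40²) = √11600 ≈ 107.7, ∠ = arctan(40/100) ≈ 21.80°
zero (s+952): 952 + j40 → |·| = √(952²+40²) = √907904 ≈ 952.84, ∠ = arctan(40/952) ≈ 2.41°
pole (s+40): 40 + j40 → |·| = √(40²+40²) = √3200 ≈ 56.569, ∠ = arctan(40/40) ≈ 45.00°
pole (s+500): 500 + j40 → |·| = √(500²+40²) = √251600 ≈ 501.6, ∠ = arctan(40/500) ≈ 4.57°
pole (s+763): 763 + j40 → |·| = √(763²+40²) = √583769 ≈ 764.05, ∠ = arctan(40/763) ≈ 3.00°
|T| = 10 · 1.0262e+05 / 2.168e+07 ≈ 0.047334
Gain = 20 log₁₀(0.047334) ≈ -26.50 dB
∠T = 24.21° − 52.57° = -28.36°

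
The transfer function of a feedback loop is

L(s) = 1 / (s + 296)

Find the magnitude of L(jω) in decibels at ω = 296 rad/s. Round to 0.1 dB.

-52.4 dB

Substitute s = j296:
Numerator: 1 = 1 + j0
Denominator: (j296) + 296 = 296 + j296
|N| = √(1² + 0²) ≈ 1, ∠N ≈ 0.00°
|D| = √(296² + 296²) ≈ 418.61, ∠D ≈ 45.00°
|L| = 1 / 418.61 ≈ 0.0023889
Gain = 20 log₁₀(0.0023889) ≈ -52.44 dB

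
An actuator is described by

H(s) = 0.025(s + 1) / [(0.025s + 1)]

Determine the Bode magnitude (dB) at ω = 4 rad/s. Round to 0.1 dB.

At ω = 4 rad/s:
zero (1 + j4·1) = 1 + j4 → |·| ≈ 4.1231, ∠ ≈ 75.96°
pole (1 + j4·0.025) = 1 + j0.1 → |·| ≈ 1.005, ∠ ≈ 5.71°
|H| = 0.025 · 4.1231 / (1.005) ≈ 0.10256
Gain = 20 log₁₀(0.10256) ≈ -19.78 dB

-19.8 dB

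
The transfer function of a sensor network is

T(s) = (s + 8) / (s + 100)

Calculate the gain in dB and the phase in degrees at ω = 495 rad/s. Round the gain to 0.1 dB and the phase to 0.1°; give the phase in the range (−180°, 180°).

-0.2 dB, 10.5°

Substitute s = j495:
Numerator: (j495) + 8 = 8 + j495
Denominator: (j495) + 100 = 100 + j495
|N| = √(8² + 495²) ≈ 495.06, ∠N ≈ 89.07°
|D| = √(100² + 495²) ≈ 505, ∠D ≈ 78.58°
|T| = 495.06 / 505 ≈ 0.98032
Gain = 20 log₁₀(0.98032) ≈ -0.17 dB
∠T = 89.07° − 78.58° = 10.49°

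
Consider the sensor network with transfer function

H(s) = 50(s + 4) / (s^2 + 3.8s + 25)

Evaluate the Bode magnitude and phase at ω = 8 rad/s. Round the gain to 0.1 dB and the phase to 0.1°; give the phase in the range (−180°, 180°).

At s = jω = j8:
zero (s+4): 4 + j8 → |·| = √(4²+8²) = √80 ≈ 8.9443, ∠ = arctan(8/4) ≈ 63.43°
quadratic: (j8)² + 3.8·j8 + 25 = -39 + j30.4 → |·| ≈ 49.449, ∠ ≈ 142.06°
|H| = 50 · 8.9443 / 49.449 ≈ 9.044
Gain = 20 log₁₀(9.044) ≈ 19.13 dB
∠H = 63.43° − 142.06° = -78.63°

19.1 dB, -78.6°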